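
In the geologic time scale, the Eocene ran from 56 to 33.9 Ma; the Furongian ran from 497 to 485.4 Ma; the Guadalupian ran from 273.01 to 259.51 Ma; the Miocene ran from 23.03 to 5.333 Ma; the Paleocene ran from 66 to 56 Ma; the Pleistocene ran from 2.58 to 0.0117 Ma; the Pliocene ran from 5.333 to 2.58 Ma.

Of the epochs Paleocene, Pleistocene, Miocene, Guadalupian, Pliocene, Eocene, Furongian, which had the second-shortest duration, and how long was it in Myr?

Durations: Paleocene 10; Pleistocene 2.5683; Miocene 17.697; Guadalupian 13.5; Pliocene 2.753; Eocene 22.1; Furongian 11.6 Myr.
Sorted shortest-first: Pleistocene (2.5683), Pliocene (2.753), Paleocene (10), Furongian (11.6), Guadalupian (13.5), Miocene (17.697), Eocene (22.1).
The second shortest is Pliocene at 2.753 Myr.

Pliocene, 2.753 million years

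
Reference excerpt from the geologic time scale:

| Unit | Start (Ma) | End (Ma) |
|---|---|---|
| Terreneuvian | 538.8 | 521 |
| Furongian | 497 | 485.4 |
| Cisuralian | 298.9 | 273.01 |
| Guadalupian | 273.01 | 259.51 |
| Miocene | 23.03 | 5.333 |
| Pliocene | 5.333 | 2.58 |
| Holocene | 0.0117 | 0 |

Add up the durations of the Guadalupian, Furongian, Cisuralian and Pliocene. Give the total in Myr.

Each duration: Guadalupian = 13.5; Furongian = 11.6; Cisuralian = 25.89; Pliocene = 2.753.
Sum: 13.5 + 11.6 + 25.89 + 2.753 = 53.743 Myr.

53.743 million years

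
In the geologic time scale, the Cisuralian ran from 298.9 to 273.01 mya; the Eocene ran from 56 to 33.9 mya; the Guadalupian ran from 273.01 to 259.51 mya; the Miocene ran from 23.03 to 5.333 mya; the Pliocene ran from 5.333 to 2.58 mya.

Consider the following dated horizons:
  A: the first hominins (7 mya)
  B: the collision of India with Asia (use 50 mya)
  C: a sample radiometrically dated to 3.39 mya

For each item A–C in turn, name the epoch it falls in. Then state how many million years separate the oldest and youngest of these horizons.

Match each age against the start–end ranges in the excerpt: A = 7 Ma → Miocene (23.03–5.333); B = 50 Ma → Eocene (56–33.9); C = 3.39 Ma → Pliocene (5.333–2.58).
The largest age is 50 Ma and the smallest is 3.39 Ma; their difference is 46.61 Myr.

A — Miocene; B — Eocene; C — Pliocene; span 46.61 million years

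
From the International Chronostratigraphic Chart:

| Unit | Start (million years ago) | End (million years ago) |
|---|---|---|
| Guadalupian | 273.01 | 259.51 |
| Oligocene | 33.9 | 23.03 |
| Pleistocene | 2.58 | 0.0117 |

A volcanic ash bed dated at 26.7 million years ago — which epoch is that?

Oligocene

26.7 Ma lies between 33.9 and 23.03 Ma, so it falls in the Oligocene.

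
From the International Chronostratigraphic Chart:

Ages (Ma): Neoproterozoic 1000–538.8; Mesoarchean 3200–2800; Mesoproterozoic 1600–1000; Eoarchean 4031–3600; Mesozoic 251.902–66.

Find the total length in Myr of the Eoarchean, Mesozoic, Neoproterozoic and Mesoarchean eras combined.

Duration is start − end for each: (4031 − 3600) + (251.902 − 66) + (1000 − 538.8) + (3200 − 2800).
That is 431 + 185.902 + 461.2 + 400, which totals 1478.102 million years.

1478.102 million years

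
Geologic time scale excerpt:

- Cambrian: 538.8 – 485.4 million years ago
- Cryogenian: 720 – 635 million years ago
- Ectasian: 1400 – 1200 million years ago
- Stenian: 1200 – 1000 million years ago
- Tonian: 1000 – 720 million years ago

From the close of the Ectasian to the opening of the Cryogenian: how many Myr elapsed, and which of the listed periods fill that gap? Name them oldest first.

End of Ectasian = 1200 Ma; start of Cryogenian = 720 Ma.
Gap = 1200 − 720 = 480 Myr.
Periods wholly inside 1200–720 Ma: Stenian (1200–1000), Tonian (1000–720).

480 million years; Stenian, Tonian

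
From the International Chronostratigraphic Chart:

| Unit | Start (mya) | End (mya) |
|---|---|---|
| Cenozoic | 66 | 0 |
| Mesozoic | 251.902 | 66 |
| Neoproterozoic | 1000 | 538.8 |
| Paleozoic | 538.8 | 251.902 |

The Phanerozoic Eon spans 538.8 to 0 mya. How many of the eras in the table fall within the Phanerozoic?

Eras inside 538.8–0 Ma: Paleozoic, Mesozoic, Cenozoic — 3 in total.

3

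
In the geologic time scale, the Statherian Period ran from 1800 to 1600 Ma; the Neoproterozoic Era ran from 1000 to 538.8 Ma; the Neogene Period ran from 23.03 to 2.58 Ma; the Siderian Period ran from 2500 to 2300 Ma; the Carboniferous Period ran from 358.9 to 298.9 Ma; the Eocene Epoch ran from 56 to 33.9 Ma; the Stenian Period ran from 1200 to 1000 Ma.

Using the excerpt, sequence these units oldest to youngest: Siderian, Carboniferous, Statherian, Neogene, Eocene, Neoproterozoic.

The oldest of these is Siderian (starts 2500 Ma) and the youngest is Neogene (ends 2.58 Ma).
In between, by decreasing start age: Statherian (1800), Neoproterozoic (1000), Carboniferous (358.9), Eocene (56).

Siderian, Statherian, Neoproterozoic, Carboniferous, Eocene, Neogene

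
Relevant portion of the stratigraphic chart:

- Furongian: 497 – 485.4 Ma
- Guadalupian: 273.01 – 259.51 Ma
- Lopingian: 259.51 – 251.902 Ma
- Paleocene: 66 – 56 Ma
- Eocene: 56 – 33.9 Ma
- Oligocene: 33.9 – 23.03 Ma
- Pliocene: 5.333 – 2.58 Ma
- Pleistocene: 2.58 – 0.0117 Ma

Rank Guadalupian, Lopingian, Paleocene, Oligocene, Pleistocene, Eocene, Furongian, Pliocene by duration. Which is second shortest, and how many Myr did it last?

Pliocene, 2.753 million years

Start − end for each: Guadalupian 273.01 − 259.51 = 13.5; Lopingian 259.51 − 251.902 = 7.608; Paleocene 66 − 56 = 10; Oligocene 33.9 − 23.03 = 10.87; Pleistocene 2.58 − 0.0117 = 2.5683; Eocene 56 − 33.9 = 22.1; Furongian 497 − 485.4 = 11.6; Pliocene 5.333 − 2.58 = 2.753.
Ranking these from shortest: Pleistocene < Pliocene < Lopingian < Paleocene < Oligocene < Furongian < Guadalupian < Eocene.
Position 2 in that ranking is Pliocene, which lasted 2.753 Myr.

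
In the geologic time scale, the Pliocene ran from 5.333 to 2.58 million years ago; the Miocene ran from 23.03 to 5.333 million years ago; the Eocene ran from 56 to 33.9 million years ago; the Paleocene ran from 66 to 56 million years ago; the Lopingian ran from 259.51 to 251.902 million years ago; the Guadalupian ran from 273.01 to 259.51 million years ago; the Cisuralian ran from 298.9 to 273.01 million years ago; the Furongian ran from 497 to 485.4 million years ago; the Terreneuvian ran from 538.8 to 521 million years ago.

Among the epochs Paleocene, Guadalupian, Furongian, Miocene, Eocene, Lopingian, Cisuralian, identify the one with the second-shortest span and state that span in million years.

Paleocene, 10 million years

Start − end for each: Paleocene 66 − 56 = 10; Guadalupian 273.01 − 259.51 = 13.5; Furongian 497 − 485.4 = 11.6; Miocene 23.03 − 5.333 = 17.697; Eocene 56 − 33.9 = 22.1; Lopingian 259.51 − 251.902 = 7.608; Cisuralian 298.9 − 273.01 = 25.89.
Ranking these from shortest: Lopingian < Paleocene < Furongian < Guadalupian < Miocene < Eocene < Cisuralian.
Position 2 in that ranking is Paleocene, which lasted 10 Myr.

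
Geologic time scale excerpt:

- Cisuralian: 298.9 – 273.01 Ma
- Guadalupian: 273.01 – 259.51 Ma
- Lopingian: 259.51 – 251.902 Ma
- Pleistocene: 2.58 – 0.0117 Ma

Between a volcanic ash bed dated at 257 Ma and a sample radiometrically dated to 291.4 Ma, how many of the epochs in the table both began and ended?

291.4 Ma sits inside the Cisuralian (298.9–273.01) and 257 Ma inside the Lopingian (259.51–251.902); neither of those is wholly between the two dates.
The listed epochs lying completely between them are Guadalupian — 1 in all.

1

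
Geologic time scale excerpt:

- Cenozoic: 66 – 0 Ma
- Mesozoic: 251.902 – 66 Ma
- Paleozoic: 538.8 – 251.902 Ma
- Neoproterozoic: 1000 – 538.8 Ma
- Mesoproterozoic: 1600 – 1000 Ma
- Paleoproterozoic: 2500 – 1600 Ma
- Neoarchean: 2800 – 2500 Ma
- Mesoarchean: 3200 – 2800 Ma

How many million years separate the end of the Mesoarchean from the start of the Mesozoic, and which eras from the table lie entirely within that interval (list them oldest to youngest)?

End of Mesoarchean = 2800 Ma; start of Mesozoic = 251.902 Ma.
Gap = 2800 − 251.902 = 2548.098 Myr.
Eras wholly inside 2800–251.902 Ma: Neoarchean (2800–2500), Paleoproterozoic (2500–1600), Mesoproterozoic (1600–1000), Neoproterozoic (1000–538.8), Paleozoic (538.8–251.902).

2548.098 million years; Neoarchean, Paleoproterozoic, Mesoproterozoic, Neoproterozoic, Paleozoic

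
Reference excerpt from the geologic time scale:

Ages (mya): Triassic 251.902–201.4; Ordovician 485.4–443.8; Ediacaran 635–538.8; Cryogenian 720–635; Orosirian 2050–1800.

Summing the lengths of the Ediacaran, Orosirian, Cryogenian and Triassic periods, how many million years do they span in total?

481.702 million years

Duration is start − end for each: (635 − 538.8) + (2050 − 1800) + (720 − 635) + (251.902 − 201.4).
That is 96.2 + 250 + 85 + 50.502, which totals 481.702 million years.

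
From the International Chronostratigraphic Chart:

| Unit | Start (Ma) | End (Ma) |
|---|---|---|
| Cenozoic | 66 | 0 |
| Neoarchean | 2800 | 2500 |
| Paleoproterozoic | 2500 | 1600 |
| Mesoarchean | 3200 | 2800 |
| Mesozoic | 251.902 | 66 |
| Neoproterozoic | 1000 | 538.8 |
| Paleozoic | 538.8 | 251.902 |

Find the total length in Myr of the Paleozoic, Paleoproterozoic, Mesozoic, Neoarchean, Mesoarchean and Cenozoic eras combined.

2138.8 million years

Duration is start − end for each: (538.8 − 251.902) + (2500 − 1600) + (251.902 − 66) + (2800 − 2500) + (3200 − 2800) + (66 − 0).
That is 286.898 + 900 + 185.902 + 300 + 400 + 66, which totals 2138.8 million years.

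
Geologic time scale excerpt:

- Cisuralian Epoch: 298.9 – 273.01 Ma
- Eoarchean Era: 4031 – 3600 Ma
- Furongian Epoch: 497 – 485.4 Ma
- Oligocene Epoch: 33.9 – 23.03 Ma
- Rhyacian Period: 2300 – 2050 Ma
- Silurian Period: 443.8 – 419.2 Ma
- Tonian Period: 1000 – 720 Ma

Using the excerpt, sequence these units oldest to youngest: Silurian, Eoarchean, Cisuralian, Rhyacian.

Eoarchean, Rhyacian, Silurian, Cisuralian

Read off each span (Ma): Silurian 443.8–419.2; Eoarchean 4031–3600; Cisuralian 298.9–273.01; Rhyacian 2300–2050.
Larger Ma is older, so oldest→youngest is Eoarchean, Rhyacian, Silurian, Cisuralian.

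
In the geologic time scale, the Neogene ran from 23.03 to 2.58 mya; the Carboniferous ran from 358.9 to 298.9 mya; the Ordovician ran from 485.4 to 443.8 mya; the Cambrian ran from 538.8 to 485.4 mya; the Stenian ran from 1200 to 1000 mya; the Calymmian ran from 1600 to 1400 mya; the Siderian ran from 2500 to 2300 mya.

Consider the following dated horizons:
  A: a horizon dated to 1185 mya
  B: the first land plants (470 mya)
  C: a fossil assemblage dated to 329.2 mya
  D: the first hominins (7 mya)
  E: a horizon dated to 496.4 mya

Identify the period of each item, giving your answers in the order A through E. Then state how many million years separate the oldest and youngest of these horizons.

A: 1185 Ma lies in 1200–1000 Ma, so Stenian.
B: 470 Ma lies in 485.4–443.8 Ma, so Ordovician.
C: 329.2 Ma lies in 358.9–298.9 Ma, so Carboniferous.
D: 7 Ma lies in 23.03–2.58 Ma, so Neogene.
E: 496.4 Ma lies in 538.8–485.4 Ma, so Cambrian.
Oldest = 1185 Ma, youngest = 7 Ma → span 1178 Myr.

A — Stenian; B — Ordovician; C — Carboniferous; D — Neogene; E — Cambrian; span 1178 million years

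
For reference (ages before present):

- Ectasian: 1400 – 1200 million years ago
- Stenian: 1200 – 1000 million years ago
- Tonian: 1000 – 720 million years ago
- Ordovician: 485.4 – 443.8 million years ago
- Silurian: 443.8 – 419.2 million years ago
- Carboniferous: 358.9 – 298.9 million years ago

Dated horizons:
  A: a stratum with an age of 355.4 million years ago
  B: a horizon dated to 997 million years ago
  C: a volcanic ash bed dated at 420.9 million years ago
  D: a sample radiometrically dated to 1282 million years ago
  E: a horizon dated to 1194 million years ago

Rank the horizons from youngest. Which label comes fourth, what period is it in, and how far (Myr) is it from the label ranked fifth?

E, in the Stenian; 88 million years to D

Sorted youngest-first by Ma: A (355.4), C (420.9), B (997), E (1194), D (1282).
The fourth youngest is E at 1194 Ma, which lies in 1200–1000 Ma: the Stenian.
The fifth youngest is D at 1282 Ma; separation = |1194 − 1282| = 88 Myr.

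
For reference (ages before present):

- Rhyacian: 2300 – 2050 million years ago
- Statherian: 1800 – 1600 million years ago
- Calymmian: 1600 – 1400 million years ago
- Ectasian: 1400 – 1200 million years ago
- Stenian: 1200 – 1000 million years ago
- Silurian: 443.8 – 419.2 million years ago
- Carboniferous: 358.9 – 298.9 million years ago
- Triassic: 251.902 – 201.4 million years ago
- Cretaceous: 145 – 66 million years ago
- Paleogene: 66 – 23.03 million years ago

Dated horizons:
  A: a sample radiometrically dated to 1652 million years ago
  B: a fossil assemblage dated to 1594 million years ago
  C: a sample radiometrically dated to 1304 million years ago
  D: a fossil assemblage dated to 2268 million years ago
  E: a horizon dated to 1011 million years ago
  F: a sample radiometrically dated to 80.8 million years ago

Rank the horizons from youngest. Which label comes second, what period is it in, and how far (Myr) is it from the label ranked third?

E, in the Stenian; 293 million years to C

Smaller Ma means younger, so youngest first: F 80.8 < E 1011 < C 1304 < B 1594 < A 1652 < D 2268.
Counting 2 along gives E (1011 Ma); the excerpt puts that inside the Stenian, 1200–1000 Ma.
Next in line is C (1304 Ma), and 1304 − 1011 = 293 Myr.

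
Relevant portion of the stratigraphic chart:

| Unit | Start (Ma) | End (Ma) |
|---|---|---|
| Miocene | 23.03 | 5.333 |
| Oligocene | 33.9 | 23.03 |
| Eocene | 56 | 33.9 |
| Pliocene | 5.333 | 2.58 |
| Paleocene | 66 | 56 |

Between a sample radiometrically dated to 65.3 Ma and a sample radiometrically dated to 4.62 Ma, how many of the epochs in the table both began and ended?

The older date is 65.3 Ma and the younger is 4.62 Ma.
Epochs with start < 65.3 and end > 4.62 Ma: Eocene (56–33.9), Oligocene (33.9–23.03), Miocene (23.03–5.333).
That is 3 complete epochs.

3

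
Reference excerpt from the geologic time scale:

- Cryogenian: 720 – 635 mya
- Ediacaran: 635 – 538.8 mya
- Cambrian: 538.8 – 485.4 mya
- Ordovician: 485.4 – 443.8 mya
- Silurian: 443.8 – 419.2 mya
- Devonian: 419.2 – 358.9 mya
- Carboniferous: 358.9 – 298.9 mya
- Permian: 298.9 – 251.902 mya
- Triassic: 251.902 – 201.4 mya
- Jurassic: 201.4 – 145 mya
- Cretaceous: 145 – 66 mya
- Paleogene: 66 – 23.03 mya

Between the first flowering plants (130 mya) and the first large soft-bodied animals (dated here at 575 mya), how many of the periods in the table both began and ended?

The older date is 575 Ma and the younger is 130 Ma.
Periods with start < 575 and end > 130 Ma: Cambrian (538.8–485.4), Ordovician (485.4–443.8), Silurian (443.8–419.2), Devonian (419.2–358.9), Carboniferous (358.9–298.9), Permian (298.9–251.902), Triassic (251.902–201.4), Jurassic (201.4–145).
That is 8 complete periods.

8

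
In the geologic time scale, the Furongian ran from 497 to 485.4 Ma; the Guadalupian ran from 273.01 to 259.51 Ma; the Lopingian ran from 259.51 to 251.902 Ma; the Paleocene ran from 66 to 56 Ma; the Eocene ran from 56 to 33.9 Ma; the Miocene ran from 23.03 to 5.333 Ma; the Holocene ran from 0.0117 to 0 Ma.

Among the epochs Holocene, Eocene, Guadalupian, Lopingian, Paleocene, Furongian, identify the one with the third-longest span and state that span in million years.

Durations: Holocene 0.0117; Eocene 22.1; Guadalupian 13.5; Lopingian 7.608; Paleocene 10; Furongian 11.6 Myr.
Sorted longest-first: Eocene (22.1), Guadalupian (13.5), Furongian (11.6), Paleocene (10), Lopingian (7.608), Holocene (0.0117).
The third longest is Furongian at 11.6 Myr.

Furongian, 11.6 million years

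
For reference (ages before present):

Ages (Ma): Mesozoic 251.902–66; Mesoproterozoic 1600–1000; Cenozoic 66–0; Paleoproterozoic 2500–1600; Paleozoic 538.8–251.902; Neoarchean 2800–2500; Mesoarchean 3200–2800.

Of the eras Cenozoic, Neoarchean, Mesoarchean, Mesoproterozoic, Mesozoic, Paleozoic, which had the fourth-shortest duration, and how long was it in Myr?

Neoarchean, 300 million years

Start − end for each: Cenozoic 66 − 0 = 66; Neoarchean 2800 − 2500 = 300; Mesoarchean 3200 − 2800 = 400; Mesoproterozoic 1600 − 1000 = 600; Mesozoic 251.902 − 66 = 185.902; Paleozoic 538.8 − 251.902 = 286.898.
Ranking these from shortest: Cenozoic < Mesozoic < Paleozoic < Neoarchean < Mesoarchean < Mesoproterozoic.
Position 4 in that ranking is Neoarchean, which lasted 300 Myr.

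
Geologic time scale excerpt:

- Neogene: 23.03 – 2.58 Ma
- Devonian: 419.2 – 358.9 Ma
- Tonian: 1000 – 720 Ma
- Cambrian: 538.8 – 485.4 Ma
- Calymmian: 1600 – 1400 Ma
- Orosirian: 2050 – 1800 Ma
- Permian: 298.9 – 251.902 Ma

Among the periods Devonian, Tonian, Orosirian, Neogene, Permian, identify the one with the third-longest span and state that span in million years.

Start − end for each: Devonian 419.2 − 358.9 = 60.3; Tonian 1000 − 720 = 280; Orosirian 2050 − 1800 = 250; Neogene 23.03 − 2.58 = 20.45; Permian 298.9 − 251.902 = 46.998.
Ranking these from longest: Tonian > Orosirian > Devonian > Permian > Neogene.
Position 3 in that ranking is Devonian, which lasted 60.3 Myr.

Devonian, 60.3 million years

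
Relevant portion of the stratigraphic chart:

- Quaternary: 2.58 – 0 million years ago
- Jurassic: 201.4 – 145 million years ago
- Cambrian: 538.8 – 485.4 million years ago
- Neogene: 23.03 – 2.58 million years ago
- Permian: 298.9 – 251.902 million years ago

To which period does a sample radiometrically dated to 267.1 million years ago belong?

Permian

267.1 Ma lies between 298.9 and 251.902 Ma, so it falls in the Permian.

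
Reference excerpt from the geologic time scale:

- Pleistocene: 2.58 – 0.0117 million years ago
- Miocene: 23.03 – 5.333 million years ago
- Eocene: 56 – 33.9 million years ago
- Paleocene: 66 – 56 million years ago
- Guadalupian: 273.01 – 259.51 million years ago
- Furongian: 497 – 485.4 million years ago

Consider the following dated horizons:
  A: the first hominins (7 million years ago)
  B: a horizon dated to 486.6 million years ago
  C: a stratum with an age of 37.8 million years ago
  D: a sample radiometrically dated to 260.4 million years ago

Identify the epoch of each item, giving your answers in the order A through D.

Match each age against the start–end ranges in the excerpt: A = 7 Ma → Miocene (23.03–5.333); B = 486.6 Ma → Furongian (497–485.4); C = 37.8 Ma → Eocene (56–33.9); D = 260.4 Ma → Guadalupian (273.01–259.51).

A — Miocene; B — Furongian; C — Eocene; D — Guadalupian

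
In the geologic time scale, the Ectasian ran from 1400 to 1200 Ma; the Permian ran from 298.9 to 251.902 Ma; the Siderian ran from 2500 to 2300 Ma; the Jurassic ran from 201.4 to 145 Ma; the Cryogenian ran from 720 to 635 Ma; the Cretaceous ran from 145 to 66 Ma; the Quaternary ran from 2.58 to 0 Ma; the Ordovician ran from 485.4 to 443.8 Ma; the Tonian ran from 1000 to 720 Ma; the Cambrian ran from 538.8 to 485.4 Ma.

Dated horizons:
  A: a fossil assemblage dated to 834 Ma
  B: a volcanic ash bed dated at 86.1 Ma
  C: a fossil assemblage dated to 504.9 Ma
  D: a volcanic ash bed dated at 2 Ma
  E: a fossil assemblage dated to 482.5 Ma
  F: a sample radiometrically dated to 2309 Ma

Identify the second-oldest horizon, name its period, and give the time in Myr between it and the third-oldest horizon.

A, in the Tonian; 329.1 million years to C

Sorted oldest-first by Ma: F (2309), A (834), C (504.9), E (482.5), B (86.1), D (2).
The second oldest is A at 834 Ma, which lies in 1000–720 Ma: the Tonian.
The third oldest is C at 504.9 Ma; separation = |834 − 504.9| = 329.1 Myr.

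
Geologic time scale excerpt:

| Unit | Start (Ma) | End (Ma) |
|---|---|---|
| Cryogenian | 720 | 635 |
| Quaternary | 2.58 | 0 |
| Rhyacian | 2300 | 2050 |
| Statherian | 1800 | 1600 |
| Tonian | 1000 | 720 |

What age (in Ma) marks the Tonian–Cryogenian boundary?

The Tonian ends and the Cryogenian begins at 720 Ma.

720 Ma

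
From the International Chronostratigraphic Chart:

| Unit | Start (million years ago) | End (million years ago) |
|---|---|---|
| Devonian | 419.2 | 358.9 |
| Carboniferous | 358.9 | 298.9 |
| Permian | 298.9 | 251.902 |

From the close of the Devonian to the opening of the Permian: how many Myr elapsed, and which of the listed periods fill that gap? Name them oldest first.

60 million years; Carboniferous

The Devonian closes at 358.9 Ma and the Permian opens at 298.9 Ma, so the interval is 358.9 − 298.9 = 60 Myr.
A period fits inside if it starts at or after 358.9 Ma and ends at or before 298.9 Ma; oldest first that gives Carboniferous.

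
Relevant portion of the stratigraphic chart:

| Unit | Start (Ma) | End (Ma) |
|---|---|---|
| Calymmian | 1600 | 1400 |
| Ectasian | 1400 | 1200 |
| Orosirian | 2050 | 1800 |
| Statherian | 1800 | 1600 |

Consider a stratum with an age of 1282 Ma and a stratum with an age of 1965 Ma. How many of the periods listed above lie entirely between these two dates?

2

The older date is 1965 Ma and the younger is 1282 Ma.
Periods with start < 1965 and end > 1282 Ma: Statherian (1800–1600), Calymmian (1600–1400).
That is 2 complete periods.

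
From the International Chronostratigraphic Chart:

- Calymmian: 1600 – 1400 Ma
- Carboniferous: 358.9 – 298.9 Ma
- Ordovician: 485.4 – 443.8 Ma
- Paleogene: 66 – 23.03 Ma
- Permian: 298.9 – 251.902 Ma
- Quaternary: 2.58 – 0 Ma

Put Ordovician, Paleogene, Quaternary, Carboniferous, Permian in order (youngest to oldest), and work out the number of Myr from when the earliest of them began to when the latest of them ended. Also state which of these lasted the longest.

Start ages (Ma): Ordovician 485.4, Carboniferous 358.9, Permian 298.9, Paleogene 66, Quaternary 2.58.
Ordered youngest to oldest: Quaternary, Paleogene, Permian, Carboniferous, Ordovician.
Span = 485.4 − 0 = 485.4 Myr.
Durations: Carboniferous 60, Paleogene 42.97, Permian 46.998, Quaternary 2.58, Ordovician 41.6 → longest is Carboniferous (60 Myr).

Quaternary → Paleogene → Permian → Carboniferous → Ordovician; total span 485.4 Myr; longest is Carboniferous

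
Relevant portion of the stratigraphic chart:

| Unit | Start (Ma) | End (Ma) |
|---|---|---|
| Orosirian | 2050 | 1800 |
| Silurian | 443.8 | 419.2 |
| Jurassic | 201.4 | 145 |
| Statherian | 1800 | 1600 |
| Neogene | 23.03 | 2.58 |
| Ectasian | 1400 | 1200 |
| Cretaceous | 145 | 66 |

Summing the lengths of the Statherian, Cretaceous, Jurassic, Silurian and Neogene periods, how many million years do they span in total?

Each duration: Statherian = 200; Cretaceous = 79; Jurassic = 56.4; Silurian = 24.6; Neogene = 20.45.
Sum: 200 + 79 + 56.4 + 24.6 + 20.45 = 380.45 Myr.

380.45 million years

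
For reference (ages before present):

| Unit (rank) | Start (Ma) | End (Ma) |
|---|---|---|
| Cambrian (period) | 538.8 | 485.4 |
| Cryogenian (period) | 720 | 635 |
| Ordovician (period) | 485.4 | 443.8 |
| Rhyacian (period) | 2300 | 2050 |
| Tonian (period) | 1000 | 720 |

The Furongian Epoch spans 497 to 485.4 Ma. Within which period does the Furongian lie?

Cambrian

The Furongian (497–485.4 Ma) lies entirely within 538.8–485.4 Ma, the Cambrian Period.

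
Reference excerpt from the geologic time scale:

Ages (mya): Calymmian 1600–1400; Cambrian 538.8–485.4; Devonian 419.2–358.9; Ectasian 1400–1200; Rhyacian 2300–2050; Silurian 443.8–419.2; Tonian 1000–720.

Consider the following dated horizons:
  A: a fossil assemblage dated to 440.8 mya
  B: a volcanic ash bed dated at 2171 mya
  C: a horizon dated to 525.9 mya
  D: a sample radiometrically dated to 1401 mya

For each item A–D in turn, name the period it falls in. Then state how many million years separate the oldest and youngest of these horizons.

A: 440.8 Ma lies in 443.8–419.2 Ma, so Silurian.
B: 2171 Ma lies in 2300–2050 Ma, so Rhyacian.
C: 525.9 Ma lies in 538.8–485.4 Ma, so Cambrian.
D: 1401 Ma lies in 1600–1400 Ma, so Calymmian.
Oldest = 2171 Ma, youngest = 440.8 Ma → span 1730.2 Myr.

A — Silurian; B — Rhyacian; C — Cambrian; D — Calymmian; span 1730.2 million years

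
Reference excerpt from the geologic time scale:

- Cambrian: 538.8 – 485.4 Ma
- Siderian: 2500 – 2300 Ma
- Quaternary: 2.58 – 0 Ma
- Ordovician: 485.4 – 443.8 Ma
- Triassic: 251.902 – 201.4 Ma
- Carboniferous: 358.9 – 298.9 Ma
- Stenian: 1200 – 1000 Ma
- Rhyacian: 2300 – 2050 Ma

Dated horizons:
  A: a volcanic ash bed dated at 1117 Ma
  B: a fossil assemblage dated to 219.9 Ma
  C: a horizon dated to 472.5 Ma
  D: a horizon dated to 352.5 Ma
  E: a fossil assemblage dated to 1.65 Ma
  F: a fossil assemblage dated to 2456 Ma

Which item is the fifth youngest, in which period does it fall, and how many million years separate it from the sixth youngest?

A, in the Stenian; 1339 million years to F

Smaller Ma means younger, so youngest first: E 1.65 < B 219.9 < D 352.5 < C 472.5 < A 1117 < F 2456.
Counting 5 along gives A (1117 Ma); the excerpt puts that inside the Stenian, 1200–1000 Ma.
Next in line is F (2456 Ma), and 2456 − 1117 = 1339 Myr.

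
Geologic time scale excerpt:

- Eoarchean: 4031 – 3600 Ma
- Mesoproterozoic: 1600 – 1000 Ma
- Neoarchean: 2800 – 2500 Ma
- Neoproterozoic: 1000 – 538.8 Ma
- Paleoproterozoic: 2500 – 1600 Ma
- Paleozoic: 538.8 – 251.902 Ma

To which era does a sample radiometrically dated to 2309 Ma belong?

2309 Ma lies between 2500 and 1600 Ma, so it falls in the Paleoproterozoic.

Paleoproterozoic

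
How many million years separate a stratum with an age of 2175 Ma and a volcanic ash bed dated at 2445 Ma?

2445 − 2175 = 270 million years.

270 million years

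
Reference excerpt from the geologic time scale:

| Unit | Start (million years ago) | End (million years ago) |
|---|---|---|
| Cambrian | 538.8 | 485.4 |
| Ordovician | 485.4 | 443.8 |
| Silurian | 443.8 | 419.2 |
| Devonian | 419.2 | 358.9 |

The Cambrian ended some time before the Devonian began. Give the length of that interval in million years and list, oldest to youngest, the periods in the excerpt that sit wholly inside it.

End of Cambrian = 485.4 Ma; start of Devonian = 419.2 Ma.
Gap = 485.4 − 419.2 = 66.2 Myr.
Periods wholly inside 485.4–419.2 Ma: Ordovician (485.4–443.8), Silurian (443.8–419.2).

66.2 million years; Ordovician, Silurian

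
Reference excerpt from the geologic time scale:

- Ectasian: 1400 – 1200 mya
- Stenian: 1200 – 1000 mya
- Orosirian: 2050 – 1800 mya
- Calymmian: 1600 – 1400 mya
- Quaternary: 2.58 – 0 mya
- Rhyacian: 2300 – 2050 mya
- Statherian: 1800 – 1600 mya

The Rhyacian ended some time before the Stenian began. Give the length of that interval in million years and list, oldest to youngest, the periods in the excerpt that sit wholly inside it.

850 million years; Orosirian, Statherian, Calymmian, Ectasian

The Rhyacian closes at 2050 Ma and the Stenian opens at 1200 Ma, so the interval is 2050 − 1200 = 850 Myr.
A period fits inside if it starts at or after 2050 Ma and ends at or before 1200 Ma; oldest first that gives Orosirian, Statherian, Calymmian, Ectasian.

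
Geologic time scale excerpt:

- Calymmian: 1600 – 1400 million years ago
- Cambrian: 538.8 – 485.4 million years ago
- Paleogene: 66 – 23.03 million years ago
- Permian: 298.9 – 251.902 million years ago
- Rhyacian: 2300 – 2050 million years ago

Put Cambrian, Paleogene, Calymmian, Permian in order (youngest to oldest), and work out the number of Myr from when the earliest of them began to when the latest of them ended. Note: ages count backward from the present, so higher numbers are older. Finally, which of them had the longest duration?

From the excerpt: Cambrian 538.8–485.4; Paleogene 66–23.03; Calymmian 1600–1400; Permian 298.9–251.902 (Ma).
Larger Ma is earlier, so the oldest is Calymmian and the youngest is Paleogene; youngest to oldest: Paleogene, Permian, Cambrian, Calymmian.
Oldest start 1600 minus youngest end 23.03 gives 1576.97 Myr overall.
Individual lengths (start − end): Cambrian 53.4; Paleogene 42.97; Calymmian 200; Permian 46.998. The largest is Calymmian at 200 Myr.

Paleogene, Permian, Cambrian, Calymmian; total span 1576.97 Myr; longest is Calymmian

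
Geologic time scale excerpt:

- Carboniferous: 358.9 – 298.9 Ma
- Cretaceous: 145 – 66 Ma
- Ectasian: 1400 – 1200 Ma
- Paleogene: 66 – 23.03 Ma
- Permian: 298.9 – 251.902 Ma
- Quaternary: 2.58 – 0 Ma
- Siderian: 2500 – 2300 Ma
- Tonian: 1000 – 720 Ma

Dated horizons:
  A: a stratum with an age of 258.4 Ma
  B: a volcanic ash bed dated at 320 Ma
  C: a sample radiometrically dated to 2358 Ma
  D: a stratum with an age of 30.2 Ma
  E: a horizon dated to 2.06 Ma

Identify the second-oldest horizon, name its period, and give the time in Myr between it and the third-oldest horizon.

Sorted oldest-first by Ma: C (2358), B (320), A (258.4), D (30.2), E (2.06).
The second oldest is B at 320 Ma, which lies in 358.9–298.9 Ma: the Carboniferous.
The third oldest is A at 258.4 Ma; separation = |320 − 258.4| = 61.6 Myr.

B, in the Carboniferous; 61.6 million years to A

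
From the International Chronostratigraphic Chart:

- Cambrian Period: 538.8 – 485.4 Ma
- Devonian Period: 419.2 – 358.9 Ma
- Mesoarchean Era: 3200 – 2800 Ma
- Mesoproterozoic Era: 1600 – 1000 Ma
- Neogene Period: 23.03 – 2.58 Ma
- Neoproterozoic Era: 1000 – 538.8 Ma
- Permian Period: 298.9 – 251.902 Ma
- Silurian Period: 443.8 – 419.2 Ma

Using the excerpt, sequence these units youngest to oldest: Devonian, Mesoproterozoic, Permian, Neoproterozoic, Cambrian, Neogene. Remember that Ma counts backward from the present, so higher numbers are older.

The oldest of these is Mesoproterozoic (starts 1600 Ma) and the youngest is Neogene (ends 2.58 Ma).
In between, by decreasing start age: Neoproterozoic (1000), Cambrian (538.8), Devonian (419.2), Permian (298.9).
Listing youngest first means reversing that sequence.

Neogene → Permian → Devonian → Cambrian → Neoproterozoic → Mesoproterozoic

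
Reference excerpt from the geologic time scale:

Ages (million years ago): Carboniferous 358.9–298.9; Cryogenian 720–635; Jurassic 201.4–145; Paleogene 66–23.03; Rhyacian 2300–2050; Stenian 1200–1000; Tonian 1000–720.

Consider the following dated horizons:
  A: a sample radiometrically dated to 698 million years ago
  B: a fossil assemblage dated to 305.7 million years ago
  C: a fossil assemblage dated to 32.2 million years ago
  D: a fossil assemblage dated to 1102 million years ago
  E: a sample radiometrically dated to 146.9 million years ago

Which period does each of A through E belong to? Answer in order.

Match each age against the start–end ranges in the excerpt: A = 698 Ma → Cryogenian (720–635); B = 305.7 Ma → Carboniferous (358.9–298.9); C = 32.2 Ma → Paleogene (66–23.03); D = 1102 Ma → Stenian (1200–1000); E = 146.9 Ma → Jurassic (201.4–145).

A — Cryogenian; B — Carboniferous; C — Paleogene; D — Stenian; E — Jurassic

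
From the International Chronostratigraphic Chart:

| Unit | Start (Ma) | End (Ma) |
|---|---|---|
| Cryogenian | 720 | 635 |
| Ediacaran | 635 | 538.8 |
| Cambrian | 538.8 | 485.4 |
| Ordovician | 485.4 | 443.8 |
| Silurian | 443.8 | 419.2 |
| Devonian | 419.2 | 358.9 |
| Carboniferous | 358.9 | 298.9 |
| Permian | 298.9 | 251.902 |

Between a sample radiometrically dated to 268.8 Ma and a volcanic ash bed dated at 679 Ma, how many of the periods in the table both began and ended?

The older date is 679 Ma and the younger is 268.8 Ma.
Periods with start < 679 and end > 268.8 Ma: Ediacaran (635–538.8), Cambrian (538.8–485.4), Ordovician (485.4–443.8), Silurian (443.8–419.2), Devonian (419.2–358.9), Carboniferous (358.9–298.9).
That is 6 complete periods.

6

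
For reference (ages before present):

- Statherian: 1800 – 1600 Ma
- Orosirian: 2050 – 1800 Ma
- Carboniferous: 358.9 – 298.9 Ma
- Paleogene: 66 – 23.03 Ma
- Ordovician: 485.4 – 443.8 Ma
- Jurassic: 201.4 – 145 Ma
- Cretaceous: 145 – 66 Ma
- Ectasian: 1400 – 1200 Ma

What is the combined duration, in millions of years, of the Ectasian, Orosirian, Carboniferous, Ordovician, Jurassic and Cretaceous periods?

Each duration: Ectasian = 200; Orosirian = 250; Carboniferous = 60; Ordovician = 41.6; Jurassic = 56.4; Cretaceous = 79.
Sum: 200 + 250 + 60 + 41.6 + 56.4 + 79 = 687 Myr.

687 million years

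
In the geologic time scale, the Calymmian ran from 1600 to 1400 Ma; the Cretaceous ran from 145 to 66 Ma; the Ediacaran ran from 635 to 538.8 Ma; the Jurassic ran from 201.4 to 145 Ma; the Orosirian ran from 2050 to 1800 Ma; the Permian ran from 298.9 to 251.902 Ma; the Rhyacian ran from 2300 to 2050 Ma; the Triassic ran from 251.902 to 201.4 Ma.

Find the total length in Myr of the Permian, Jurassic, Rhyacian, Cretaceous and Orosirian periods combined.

Each duration: Permian = 46.998; Jurassic = 56.4; Rhyacian = 250; Cretaceous = 79; Orosirian = 250.
Sum: 46.998 + 56.4 + 250 + 79 + 250 = 682.398 Myr.

682.398 million years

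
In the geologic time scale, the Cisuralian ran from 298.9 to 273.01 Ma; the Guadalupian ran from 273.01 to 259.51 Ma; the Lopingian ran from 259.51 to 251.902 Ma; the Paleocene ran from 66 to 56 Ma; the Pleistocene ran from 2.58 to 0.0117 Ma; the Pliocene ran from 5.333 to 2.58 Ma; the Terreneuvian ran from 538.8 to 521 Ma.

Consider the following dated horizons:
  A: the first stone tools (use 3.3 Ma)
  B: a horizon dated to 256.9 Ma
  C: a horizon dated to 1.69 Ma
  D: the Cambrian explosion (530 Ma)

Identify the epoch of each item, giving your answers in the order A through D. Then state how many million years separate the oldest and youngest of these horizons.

A — Pliocene; B — Lopingian; C — Pleistocene; D — Terreneuvian; span 528.31 million years

A: 3.3 Ma lies in 5.333–2.58 Ma, so Pliocene.
B: 256.9 Ma lies in 259.51–251.902 Ma, so Lopingian.
C: 1.69 Ma lies in 2.58–0.0117 Ma, so Pleistocene.
D: 530 Ma lies in 538.8–521 Ma, so Terreneuvian.
Oldest = 530 Ma, youngest = 1.69 Ma → span 528.31 Myr.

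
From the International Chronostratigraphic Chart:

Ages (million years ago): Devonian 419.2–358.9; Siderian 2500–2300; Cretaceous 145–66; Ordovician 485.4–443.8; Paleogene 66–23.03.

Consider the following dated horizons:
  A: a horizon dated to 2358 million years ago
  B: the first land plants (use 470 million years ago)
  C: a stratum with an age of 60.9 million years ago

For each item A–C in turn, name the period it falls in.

Match each age against the start–end ranges in the excerpt: A = 2358 Ma → Siderian (2500–2300); B = 470 Ma → Ordovician (485.4–443.8); C = 60.9 Ma → Paleogene (66–23.03).

A — Siderian; B — Ordovician; C — Paleogene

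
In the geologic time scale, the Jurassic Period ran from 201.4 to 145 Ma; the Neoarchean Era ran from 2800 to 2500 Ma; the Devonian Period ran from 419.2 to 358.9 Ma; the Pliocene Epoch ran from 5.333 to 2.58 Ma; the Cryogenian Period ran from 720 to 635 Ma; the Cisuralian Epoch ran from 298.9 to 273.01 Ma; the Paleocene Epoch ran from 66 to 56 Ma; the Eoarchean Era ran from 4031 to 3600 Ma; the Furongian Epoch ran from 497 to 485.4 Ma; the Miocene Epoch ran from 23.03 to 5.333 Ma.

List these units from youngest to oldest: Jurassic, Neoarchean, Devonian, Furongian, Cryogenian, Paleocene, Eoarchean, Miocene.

Miocene, Paleocene, Jurassic, Devonian, Furongian, Cryogenian, Neoarchean, Eoarchean

Read off each span (Ma): Jurassic 201.4–145; Neoarchean 2800–2500; Devonian 419.2–358.9; Furongian 497–485.4; Cryogenian 720–635; Paleocene 66–56; Eoarchean 4031–3600; Miocene 23.03–5.333.
Larger Ma is older, so oldest→youngest is Eoarchean, Neoarchean, Cryogenian, Furongian, Devonian, Jurassic, Paleocene, Miocene; reverse it for youngest→oldest.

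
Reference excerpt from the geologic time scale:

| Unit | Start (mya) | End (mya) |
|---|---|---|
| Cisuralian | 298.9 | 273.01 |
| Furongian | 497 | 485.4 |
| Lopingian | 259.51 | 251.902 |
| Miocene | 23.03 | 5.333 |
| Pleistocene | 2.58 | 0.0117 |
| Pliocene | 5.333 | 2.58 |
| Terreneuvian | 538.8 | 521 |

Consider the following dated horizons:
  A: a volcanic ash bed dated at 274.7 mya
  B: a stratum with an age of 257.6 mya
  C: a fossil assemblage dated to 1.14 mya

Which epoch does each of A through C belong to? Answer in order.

Match each age against the start–end ranges in the excerpt: A = 274.7 Ma → Cisuralian (298.9–273.01); B = 257.6 Ma → Lopingian (259.51–251.902); C = 1.14 Ma → Pleistocene (2.58–0.0117).

A — Cisuralian; B — Lopingian; C — Pleistocene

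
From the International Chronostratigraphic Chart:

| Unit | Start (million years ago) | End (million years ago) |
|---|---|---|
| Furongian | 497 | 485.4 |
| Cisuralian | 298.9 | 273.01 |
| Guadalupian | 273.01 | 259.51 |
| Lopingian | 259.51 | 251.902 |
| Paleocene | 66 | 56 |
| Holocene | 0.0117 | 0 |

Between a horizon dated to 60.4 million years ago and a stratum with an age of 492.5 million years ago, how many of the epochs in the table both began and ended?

The older date is 492.5 Ma and the younger is 60.4 Ma.
Epochs with start < 492.5 and end > 60.4 Ma: Cisuralian (298.9–273.01), Guadalupian (273.01–259.51), Lopingian (259.51–251.902).
That is 3 complete epochs.

3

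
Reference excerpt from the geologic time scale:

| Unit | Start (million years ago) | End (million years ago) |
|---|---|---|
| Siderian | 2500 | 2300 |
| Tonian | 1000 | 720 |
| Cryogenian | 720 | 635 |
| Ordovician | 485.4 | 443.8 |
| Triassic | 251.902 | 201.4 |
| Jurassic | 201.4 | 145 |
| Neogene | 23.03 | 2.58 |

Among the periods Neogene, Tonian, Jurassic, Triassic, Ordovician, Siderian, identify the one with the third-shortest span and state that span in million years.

Triassic, 50.502 million years

Start − end for each: Neogene 23.03 − 2.58 = 20.45; Tonian 1000 − 720 = 280; Jurassic 201.4 − 145 = 56.4; Triassic 251.902 − 201.4 = 50.502; Ordovician 485.4 − 443.8 = 41.6; Siderian 2500 − 2300 = 200.
Ranking these from shortest: Neogene < Ordovician < Triassic < Jurassic < Siderian < Tonian.
Position 3 in that ranking is Triassic, which lasted 50.502 Myr.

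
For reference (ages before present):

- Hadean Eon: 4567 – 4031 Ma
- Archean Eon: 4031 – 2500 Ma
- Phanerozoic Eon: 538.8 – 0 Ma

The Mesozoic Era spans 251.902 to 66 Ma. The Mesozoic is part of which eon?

Phanerozoic

The Mesozoic (251.902–66 Ma) lies entirely within 538.8–0 Ma, the Phanerozoic Eon.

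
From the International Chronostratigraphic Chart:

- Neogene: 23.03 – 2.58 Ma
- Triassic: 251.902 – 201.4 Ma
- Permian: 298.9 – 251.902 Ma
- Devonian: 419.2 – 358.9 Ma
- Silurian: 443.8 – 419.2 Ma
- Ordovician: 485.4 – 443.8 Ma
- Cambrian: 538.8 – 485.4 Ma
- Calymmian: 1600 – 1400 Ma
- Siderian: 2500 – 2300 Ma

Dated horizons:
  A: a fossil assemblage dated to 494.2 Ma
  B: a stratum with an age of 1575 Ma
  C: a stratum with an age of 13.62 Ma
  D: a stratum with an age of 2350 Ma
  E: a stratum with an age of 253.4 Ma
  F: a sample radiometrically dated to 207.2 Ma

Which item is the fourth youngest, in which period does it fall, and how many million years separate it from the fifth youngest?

A, in the Cambrian; 1080.8 million years to B

Smaller Ma means younger, so youngest first: C 13.62 < F 207.2 < E 253.4 < A 494.2 < B 1575 < D 2350.
Counting 4 along gives A (494.2 Ma); the excerpt puts that inside the Cambrian, 538.8–485.4 Ma.
Next in line is B (1575 Ma), and 1575 − 494.2 = 1080.8 Myr.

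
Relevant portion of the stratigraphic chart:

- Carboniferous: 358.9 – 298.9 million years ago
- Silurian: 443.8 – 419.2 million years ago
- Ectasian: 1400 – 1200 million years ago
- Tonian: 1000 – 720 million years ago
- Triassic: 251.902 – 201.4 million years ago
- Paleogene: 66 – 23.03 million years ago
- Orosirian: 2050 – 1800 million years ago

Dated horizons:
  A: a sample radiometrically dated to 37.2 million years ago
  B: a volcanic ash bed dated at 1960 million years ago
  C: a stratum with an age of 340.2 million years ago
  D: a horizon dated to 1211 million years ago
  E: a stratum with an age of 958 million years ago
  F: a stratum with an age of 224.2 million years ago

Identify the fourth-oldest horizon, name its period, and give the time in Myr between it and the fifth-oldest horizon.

C, in the Carboniferous; 116 million years to F

Sorted oldest-first by Ma: B (1960), D (1211), E (958), C (340.2), F (224.2), A (37.2).
The fourth oldest is C at 340.2 Ma, which lies in 358.9–298.9 Ma: the Carboniferous.
The fifth oldest is F at 224.2 Ma; separation = |340.2 − 224.2| = 116 Myr.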